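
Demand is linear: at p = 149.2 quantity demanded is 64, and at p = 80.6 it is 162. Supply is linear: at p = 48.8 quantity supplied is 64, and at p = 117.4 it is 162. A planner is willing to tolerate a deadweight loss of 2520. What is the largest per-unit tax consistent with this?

84

Demand slope = (80.6 − 149.2)/(162 − 64) = −0.7, so p = 194 − 0.7q.
Supply slope = (117.4 − 48.8)/(162 − 64) = 0.7, so p = 4 + 0.7q.
Competitive equilibrium: 194 − 0.7q = 4 + 0.7q → q* = 135.7143, p* = 99.
A tax t gives Δq = t/1.4 and wedge t, so DWL = t²/2.8.
t²/2.8 = 2520 → t² = 7056 → t = 84.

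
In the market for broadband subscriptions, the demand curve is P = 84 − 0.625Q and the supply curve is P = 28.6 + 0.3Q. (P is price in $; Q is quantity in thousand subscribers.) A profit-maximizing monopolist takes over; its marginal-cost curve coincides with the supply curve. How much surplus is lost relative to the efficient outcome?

$269.74 thousand

Competitive equilibrium: 84 − 0.625Q = 28.6 + 0.3Q → Q* = 59.8919, P* = 46.5676.
Marginal revenue: MR = 84 − 1.25Q. Set MR = MC: 84 − 1.25Q = 28.6 + 0.3Q → Q_m = 35.7419.
Price P_m = 84 − 0.625·35.7419 = 61.6613; MC(Q_m) = 28.6 + 0.3·35.7419 = 39.3226.
Competitive Q* = 59.8919, so ΔQ = 24.15; wedge = 61.6613 − 39.3226 = 22.3387.
Welfare loss = ½ × 24.15 × 22.3387 = $269.74 thousand.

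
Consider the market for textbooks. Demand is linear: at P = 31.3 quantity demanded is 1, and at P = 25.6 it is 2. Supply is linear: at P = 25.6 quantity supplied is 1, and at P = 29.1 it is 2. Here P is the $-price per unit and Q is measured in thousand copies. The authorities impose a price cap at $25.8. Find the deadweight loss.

$1.46 thousand

Demand slope = (25.6 − 31.3)/(2 − 1) = −5.7, so P = 37 − 5.7Q.
Supply slope = (29.1 − 25.6)/(2 − 1) = 3.5, so P = 22.1 + 3.5Q.
Competitive equilibrium: 37 − 5.7Q = 22.1 + 3.5Q → Q* = 1.6196, P* = 27.7685.
At the ceiling P = 25.8, quantity supplied = (25.8 − 22.1)/3.5 = 1.0571.
Willingness to pay at Q' = 1.0571: 37 − 5.7·1.0571 = 30.9745.
ΔQ = 1.6196 − 1.0571 = 0.5625; wedge = 30.9745 − 25.8 = 5.1745.
The triangle = ½ × 0.5625 × 5.1745 = $1.46 thousand.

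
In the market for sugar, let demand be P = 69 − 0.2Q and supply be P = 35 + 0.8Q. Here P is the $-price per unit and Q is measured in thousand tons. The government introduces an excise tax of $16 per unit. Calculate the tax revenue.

Competitive equilibrium: 69 − 0.2Q = 35 + 0.8Q → Q* = 34, P* = 62.2.
With the tax, the buyer price exceeds the seller price by 16: (69 − 0.2Q) − (35 + 0.8Q) = 16 → Q' = 18.
Tax revenue = 16 × 18 = $288 thousand.

$288 thousand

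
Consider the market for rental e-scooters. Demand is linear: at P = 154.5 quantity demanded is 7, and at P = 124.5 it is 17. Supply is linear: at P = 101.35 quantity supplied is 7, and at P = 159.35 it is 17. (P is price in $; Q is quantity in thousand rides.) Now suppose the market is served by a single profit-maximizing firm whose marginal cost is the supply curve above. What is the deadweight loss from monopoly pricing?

$48.36 thousand

Demand slope = (124.5 − 154.5)/(17 − 7) = −3, so P = 175.5 − 3Q.
Supply slope = (159.35 − 101.35)/(17 − 7) = 5.8, so P = 60.75 + 5.8Q.
Competitive equilibrium: 175.5 − 3Q = 60.75 + 5.8Q → Q* = 13.0398, P* = 136.3807.
Marginal revenue: MR = 175.5 − 6Q. Set MR = MC: 175.5 − 6Q = 60.75 + 5.8Q → Q_m = 9.7246.
Price P_m = 175.5 − 3·9.7246 = 146.3262; MC(Q_m) = 60.75 + 5.8·9.7246 = 117.1527.
Competitive Q* = 13.0398, so ΔQ = 3.3152; wedge = 146.3262 − 117.1527 = 29.1735.
Deadweight loss = ½ × 3.3152 × 29.1735 = $48.36 thousand.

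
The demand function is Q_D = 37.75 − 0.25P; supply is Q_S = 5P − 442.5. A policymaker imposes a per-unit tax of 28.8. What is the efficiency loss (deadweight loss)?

In inverse form: demand P = 151 − 4Q, supply P = 88.5 + 0.2Q.
Competitive equilibrium: 151 − 4Q = 88.5 + 0.2Q → Q* = 14.881, P* = 91.4762.
With the tax, the buyer price exceeds the seller price by 28.8: (151 − 4Q) − (88.5 + 0.2Q) = 28.8 → Q' = 8.0238.
ΔQ = 14.881 − 8.0238 = 6.8572; the wedge equals the tax, 28.8.
Welfare loss = ½ × 6.8572 × 28.8 = 98.74.

98.74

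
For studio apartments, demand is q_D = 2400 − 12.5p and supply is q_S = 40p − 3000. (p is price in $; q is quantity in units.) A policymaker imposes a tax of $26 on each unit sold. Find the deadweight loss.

$3219.05

In inverse form: demand p = 192 − 0.08q, supply p = 75 + 0.025q.
Competitive equilibrium: 192 − 0.08q = 75 + 0.025q → q* = 1114.2857, p* = 102.8571.
With the tax, the buyer price exceeds the seller price by 26: (192 − 0.08q) − (75 + 0.025q) = 26 → q' = 866.6667.
Δq = 1114.2857 − 866.6667 = 247.619; the wedge equals the tax, 26.
Welfare loss = ½ × 247.619 × 26 = $3219.05.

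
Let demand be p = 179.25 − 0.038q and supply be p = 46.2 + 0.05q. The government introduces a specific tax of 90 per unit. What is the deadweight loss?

Competitive equilibrium: 179.25 − 0.038q = 46.2 + 0.05q → q* = 1511.9318, p* = 121.7966.
With the tax, the buyer price exceeds the seller price by 90: (179.25 − 0.038q) − (46.2 + 0.05q) = 90 → q' = 489.2045.
Δq = 1511.9318 − 489.2045 = 1022.7273; the wedge equals the tax, 90.
The triangle = ½ × 1022.7273 × 90 = 46022.73.

46022.73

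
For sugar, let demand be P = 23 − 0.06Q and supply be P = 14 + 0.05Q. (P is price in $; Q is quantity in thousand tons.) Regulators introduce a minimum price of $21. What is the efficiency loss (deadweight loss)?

$129.29 thousand

Competitive equilibrium: 23 − 0.06Q = 14 + 0.05Q → Q* = 81.8182, P* = 18.0909.
At the floor P = 21, quantity demanded = (23 − 21)/0.06 = 33.3333.
Sellers' marginal cost at Q' = 33.3333: 14 + 0.05·33.3333 = 15.6667.
ΔQ = 81.8182 − 33.3333 = 48.4849; wedge = 21 − 15.6667 = 5.3333.
Welfare loss = ½ × 48.4849 × 5.3333 = $129.29 thousand.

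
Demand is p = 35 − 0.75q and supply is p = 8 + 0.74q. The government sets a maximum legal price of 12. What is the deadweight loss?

120.45

Competitive equilibrium: 35 − 0.75q = 8 + 0.74q → q* = 18.1208, p* = 21.4094.
At the ceiling p = 12, quantity supplied = (12 − 8)/0.74 = 5.4054.
Willingness to pay at q' = 5.4054: 35 − 0.75·5.4054 = 30.946.
Δq = 18.1208 − 5.4054 = 12.7154; wedge = 30.946 − 12 = 18.946.
The triangle = ½ × 12.7154 × 18.946 = 120.45.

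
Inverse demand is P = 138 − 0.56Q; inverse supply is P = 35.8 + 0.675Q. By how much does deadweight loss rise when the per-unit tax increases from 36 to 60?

Competitive equilibrium: 138 − 0.56Q = 35.8 + 0.675Q → Q* = 82.753, P* = 91.6583.
For a per-unit tax t: ΔQ = t/1.235, so DWL = ½·t·(t/1.235) = t²/2.47.
At t = 36: DWL = 524.696. At t = 60: DWL = 1457.49.
Increase = 1457.49 − 524.696 = 932.79.

932.79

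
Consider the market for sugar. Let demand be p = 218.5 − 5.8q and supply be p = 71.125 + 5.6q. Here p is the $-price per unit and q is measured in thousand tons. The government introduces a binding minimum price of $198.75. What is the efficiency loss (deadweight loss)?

$516.86 thousand

Competitive equilibrium: 218.5 − 5.8q = 71.125 + 5.6q → q* = 12.9276, p* = 143.5197.
At the floor p = 198.75, quantity demanded = (218.5 − 198.75)/5.8 = 3.4052.
Sellers' marginal cost at q' = 3.4052: 71.125 + 5.6·3.4052 = 90.1941.
Δq = 12.9276 − 3.4052 = 9.5224; wedge = 198.75 − 90.1941 = 108.5559.
Deadweight loss = ½ × 9.5224 × 108.5559 = $516.86 thousand.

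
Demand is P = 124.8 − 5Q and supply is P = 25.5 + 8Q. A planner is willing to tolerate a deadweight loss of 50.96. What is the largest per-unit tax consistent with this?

Competitive equilibrium: 124.8 − 5Q = 25.5 + 8Q → Q* = 7.6385, P* = 86.6077.
A tax t gives ΔQ = t/13 and wedge t, so DWL = t²/26.
t²/26 = 50.96 → t² = 1324.96 → t = 36.4.

36.4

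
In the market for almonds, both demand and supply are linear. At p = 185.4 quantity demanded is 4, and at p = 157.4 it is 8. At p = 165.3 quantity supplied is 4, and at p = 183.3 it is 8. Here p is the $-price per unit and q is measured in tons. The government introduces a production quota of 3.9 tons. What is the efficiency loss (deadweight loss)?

Demand slope = (157.4 − 185.4)/(8 − 4) = −7, so p = 213.4 − 7q.
Supply slope = (183.3 − 165.3)/(8 − 4) = 4.5, so p = 147.3 + 4.5q.
Competitive equilibrium: 213.4 − 7q = 147.3 + 4.5q → q* = 5.7478, p* = 173.1652.
At q = 3.9: demand price = 213.4 − 7·3.9 = 186.1; supply price = 147.3 + 4.5·3.9 = 164.85.
Δq = 5.7478 − 3.9 = 1.8478; wedge = 186.1 − 164.85 = 21.25.
Welfare loss = ½ × 1.8478 × 21.25 = $19.63.

$19.63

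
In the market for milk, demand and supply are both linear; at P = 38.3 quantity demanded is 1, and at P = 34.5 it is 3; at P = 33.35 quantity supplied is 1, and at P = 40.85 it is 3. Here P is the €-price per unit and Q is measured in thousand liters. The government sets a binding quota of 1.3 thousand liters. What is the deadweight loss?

€0.94 thousand

Demand slope = (34.5 − 38.3)/(3 − 1) = −1.9, so P = 40.2 − 1.9Q.
Supply slope = (40.85 − 33.35)/(3 − 1) = 3.75, so P = 29.6 + 3.75Q.
Competitive equilibrium: 40.2 − 1.9Q = 29.6 + 3.75Q → Q* = 1.8761, P* = 36.6354.
At Q = 1.3: demand price = 40.2 − 1.9·1.3 = 37.73; supply price = 29.6 + 3.75·1.3 = 34.475.
ΔQ = 1.8761 − 1.3 = 0.5761; wedge = 37.73 − 34.475 = 3.255.
Deadweight loss = ½ × 0.5761 × 3.255 = €0.94 thousand.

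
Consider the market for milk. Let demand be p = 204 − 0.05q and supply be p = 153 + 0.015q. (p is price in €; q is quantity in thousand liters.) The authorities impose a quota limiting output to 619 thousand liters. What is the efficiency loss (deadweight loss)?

€891.42 thousand

Competitive equilibrium: 204 − 0.05q = 153 + 0.015q → q* = 784.6154, p* = 164.7692.
At q = 619: demand price = 204 − 0.05·619 = 173.05; supply price = 153 + 0.015·619 = 162.285.
Δq = 784.6154 − 619 = 165.6154; wedge = 173.05 − 162.285 = 10.765.
Deadweight loss = ½ × 165.6154 × 10.765 = €891.42 thousand.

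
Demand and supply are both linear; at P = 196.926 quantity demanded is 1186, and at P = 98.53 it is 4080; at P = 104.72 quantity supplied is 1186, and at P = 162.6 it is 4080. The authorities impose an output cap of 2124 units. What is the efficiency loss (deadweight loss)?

Demand slope = (98.53 − 196.926)/(4080 − 1186) = −0.034, so P = 237.25 − 0.034Q.
Supply slope = (162.6 − 104.72)/(4080 − 1186) = 0.02, so P = 81 + 0.02Q.
Competitive equilibrium: 237.25 − 0.034Q = 81 + 0.02Q → Q* = 2893.5185, P* = 138.8704.
At Q = 2124: demand price = 237.25 − 0.034·2124 = 165.034; supply price = 81 + 0.02·2124 = 123.48.
ΔQ = 2893.5185 − 2124 = 769.5185; wedge = 165.034 − 123.48 = 41.554.
Deadweight loss = ½ × 769.5185 × 41.554 = 15988.29.

15988.29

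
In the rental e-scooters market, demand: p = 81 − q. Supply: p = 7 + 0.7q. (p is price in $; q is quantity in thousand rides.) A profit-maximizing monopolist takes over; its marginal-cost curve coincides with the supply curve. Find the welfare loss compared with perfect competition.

Competitive equilibrium: 81 − q = 7 + 0.7q → q* = 43.5294, p* = 37.4706.
Marginal revenue: MR = 81 − 2q. Set MR = MC: 81 − 2q = 7 + 0.7q → q_m = 27.4074.
Price p_m = 81 − 1·27.4074 = 53.5926; MC(q_m) = 7 + 0.7·27.4074 = 26.1852.
Competitive q* = 43.5294, so Δq = 16.122; wedge = 53.5926 − 26.1852 = 27.4074.
Deadweight loss = ½ × 16.122 × 27.4074 = $220.93 thousand.

$220.93 thousand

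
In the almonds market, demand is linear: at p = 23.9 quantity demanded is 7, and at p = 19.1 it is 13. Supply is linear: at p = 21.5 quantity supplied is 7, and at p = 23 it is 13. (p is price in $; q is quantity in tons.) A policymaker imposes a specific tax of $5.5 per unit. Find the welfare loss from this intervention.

$14.40

Demand slope = (19.1 − 23.9)/(13 − 7) = −0.8, so p = 29.5 − 0.8q.
Supply slope = (23 − 21.5)/(13 − 7) = 0.25, so p = 19.75 + 0.25q.
Competitive equilibrium: 29.5 − 0.8q = 19.75 + 0.25q → q* = 9.2857, p* = 22.0714.
With the tax, the buyer price exceeds the seller price by 5.5: (29.5 − 0.8q) − (19.75 + 0.25q) = 5.5 → q' = 4.0476.
Δq = 9.2857 − 4.0476 = 5.2381; the wedge equals the tax, 5.5.
The triangle = ½ × 5.2381 × 5.5 = $14.40.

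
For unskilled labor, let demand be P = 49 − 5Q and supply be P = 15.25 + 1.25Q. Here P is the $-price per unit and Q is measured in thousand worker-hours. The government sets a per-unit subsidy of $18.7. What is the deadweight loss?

$27.98 thousand

Competitive equilibrium: 49 − 5Q = 15.25 + 1.25Q → Q* = 5.4, P* = 22.
The subsidy lowers effective supply by 18.7: P = 1.25Q − 3.45.
New quantity: 49 − 5Q = 1.25Q − 3.45 → Q' = 8.392.
Overproduction ΔQ = 8.392 − 5.4 = 2.992; wedge = subsidy = 18.7.
The triangle = ½ × 2.992 × 18.7 = $27.98 thousand.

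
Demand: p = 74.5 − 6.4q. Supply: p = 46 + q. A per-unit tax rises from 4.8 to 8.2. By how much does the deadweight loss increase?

2.99

Competitive equilibrium: 74.5 − 6.4q = 46 + q → q* = 3.8514, p* = 49.8514.
For a per-unit tax t: Δq = t/7.4, so DWL = ½·t·(t/7.4) = t²/14.8.
At t = 4.8: DWL = 1.557. At t = 8.2: DWL = 4.543.
Increase = 4.543 − 1.557 = 2.99.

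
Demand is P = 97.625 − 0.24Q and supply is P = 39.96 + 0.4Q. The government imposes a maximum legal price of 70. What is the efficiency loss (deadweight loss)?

72.02

Competitive equilibrium: 97.625 − 0.24Q = 39.96 + 0.4Q → Q* = 90.1016, P* = 76.0006.
At the ceiling P = 70, quantity supplied = (70 − 39.96)/0.4 = 75.1.
Willingness to pay at Q' = 75.1: 97.625 − 0.24·75.1 = 79.601.
ΔQ = 90.1016 − 75.1 = 15.0016; wedge = 79.601 − 70 = 9.601.
Welfare loss = ½ × 15.0016 × 9.601 = 72.02.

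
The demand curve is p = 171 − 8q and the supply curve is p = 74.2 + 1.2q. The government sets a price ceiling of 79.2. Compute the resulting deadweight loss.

185.78

Competitive equilibrium: 171 − 8q = 74.2 + 1.2q → q* = 10.5217, p* = 86.8261.
At the ceiling p = 79.2, quantity supplied = (79.2 − 74.2)/1.2 = 4.1667.
Willingness to pay at q' = 4.1667: 171 − 8·4.1667 = 137.6664.
Δq = 10.5217 − 4.1667 = 6.355; wedge = 137.6664 − 79.2 = 58.4664.
Deadweight loss = ½ × 6.355 × 58.4664 = 185.78.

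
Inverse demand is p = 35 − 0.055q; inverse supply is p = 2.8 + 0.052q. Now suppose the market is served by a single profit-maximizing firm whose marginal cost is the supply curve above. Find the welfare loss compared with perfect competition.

Competitive equilibrium: 35 − 0.055q = 2.8 + 0.052q → q* = 300.9346, p* = 18.4486.
Marginal revenue: MR = 35 − 0.11q. Set MR = MC: 35 − 0.11q = 2.8 + 0.052q → q_m = 198.7654.
Price p_m = 35 − 0.055·198.7654 = 24.0679; MC(q_m) = 2.8 + 0.052·198.7654 = 13.1358.
Competitive q* = 300.9346, so Δq = 102.1692; wedge = 24.0679 − 13.1358 = 10.9321.
The triangle = ½ × 102.1692 × 10.9321 = 558.46.

558.46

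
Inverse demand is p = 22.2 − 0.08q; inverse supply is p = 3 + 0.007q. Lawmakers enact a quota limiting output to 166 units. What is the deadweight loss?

Competitive equilibrium: 22.2 − 0.08q = 3 + 0.007q → q* = 220.6897, p* = 4.5448.
At q = 166: demand price = 22.2 − 0.08·166 = 8.92; supply price = 3 + 0.007·166 = 4.162.
Δq = 220.6897 − 166 = 54.6897; wedge = 8.92 − 4.162 = 4.758.
DWL = ½ × 54.6897 × 4.758 = 130.11.

130.11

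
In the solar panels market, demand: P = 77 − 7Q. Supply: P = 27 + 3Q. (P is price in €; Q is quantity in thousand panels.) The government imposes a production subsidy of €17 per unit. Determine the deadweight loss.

Competitive equilibrium: 77 − 7Q = 27 + 3Q → Q* = 5, P* = 42.
The subsidy lowers effective supply by 17: P = 10 + 3Q.
New quantity: 77 − 7Q = 10 + 3Q → Q' = 6.7.
Overproduction ΔQ = 6.7 − 5 = 1.7; wedge = subsidy = 17.
DWL = ½ × 1.7 × 17 = €14.45 thousand.

€14.45 thousand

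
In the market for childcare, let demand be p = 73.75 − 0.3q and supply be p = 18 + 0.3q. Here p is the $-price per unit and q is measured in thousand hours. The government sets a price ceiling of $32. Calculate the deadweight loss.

$641.72 thousand

Competitive equilibrium: 73.75 − 0.3q = 18 + 0.3q → q* = 92.9167, p* = 45.875.
At the ceiling p = 32, quantity supplied = (32 − 18)/0.3 = 46.6667.
Willingness to pay at q' = 46.6667: 73.75 − 0.3·46.6667 = 59.75.
Δq = 92.9167 − 46.6667 = 46.25; wedge = 59.75 − 32 = 27.75.
DWL = ½ × 46.25 × 27.75 = $641.72 thousand.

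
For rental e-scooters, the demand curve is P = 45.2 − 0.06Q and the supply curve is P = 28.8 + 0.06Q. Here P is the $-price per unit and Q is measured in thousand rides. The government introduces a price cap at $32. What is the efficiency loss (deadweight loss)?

$416.67 thousand

Competitive equilibrium: 45.2 − 0.06Q = 28.8 + 0.06Q → Q* = 136.6667, P* = 37.
At the ceiling P = 32, quantity supplied = (32 − 28.8)/0.06 = 53.3333.
Willingness to pay at Q' = 53.3333: 45.2 − 0.06·53.3333 = 42.
ΔQ = 136.6667 − 53.3333 = 83.3334; wedge = 42 − 32 = 10.
The triangle = ½ × 83.3334 × 10 = $416.67 thousand.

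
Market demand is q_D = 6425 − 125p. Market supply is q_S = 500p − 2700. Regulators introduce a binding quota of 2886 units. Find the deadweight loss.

14688.98

In inverse form: demand p = 51.4 − 0.008q, supply p = 5.4 + 0.002q.
Competitive equilibrium: 51.4 − 0.008q = 5.4 + 0.002q → q* = 4600, p* = 14.6.
At q = 2886: demand price = 51.4 − 0.008·2886 = 28.312; supply price = 5.4 + 0.002·2886 = 11.172.
Δq = 4600 − 2886 = 1714; wedge = 28.312 − 11.172 = 17.14.
DWL = ½ × 1714 × 17.14 = 14688.98.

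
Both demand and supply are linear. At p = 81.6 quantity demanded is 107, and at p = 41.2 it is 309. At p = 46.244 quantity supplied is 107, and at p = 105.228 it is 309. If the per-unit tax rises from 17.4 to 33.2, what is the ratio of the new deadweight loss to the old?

Demand slope = (41.2 − 81.6)/(309 − 107) = −0.2, so p = 103 − 0.2q.
Supply slope = (105.228 − 46.244)/(309 − 107) = 0.292, so p = 15 + 0.292q.
Competitive equilibrium: 103 − 0.2q = 15 + 0.292q → q* = 178.8618, p* = 67.2276.
For a per-unit tax t: Δq = t/0.492, so DWL = ½·t·(t/0.492) = t²/0.984.
At t = 17.4: DWL = 307.683. At t = 33.2: DWL = 1120.163.
Ratio = (33.2/17.4)² = 3.641.

3.641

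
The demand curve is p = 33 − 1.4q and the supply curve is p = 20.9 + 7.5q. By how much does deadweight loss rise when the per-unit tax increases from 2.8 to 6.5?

Competitive equilibrium: 33 − 1.4q = 20.9 + 7.5q → q* = 1.3596, p* = 31.0966.
For a per-unit tax t: Δq = t/8.9, so DWL = ½·t·(t/8.9) = t²/17.8.
At t = 2.8: DWL = 0.44. At t = 6.5: DWL = 2.374.
Increase = 2.374 − 0.44 = 1.93.

1.93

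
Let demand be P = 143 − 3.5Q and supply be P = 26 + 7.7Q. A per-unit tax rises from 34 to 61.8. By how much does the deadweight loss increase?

Competitive equilibrium: 143 − 3.5Q = 26 + 7.7Q → Q* = 10.4464, P* = 106.4375.
For a per-unit tax t: ΔQ = t/11.2, so DWL = ½·t·(t/11.2) = t²/22.4.
At t = 34: DWL = 51.6071. At t = 61.8: DWL = 170.5018.
Increase = 170.5018 − 51.6071 = 118.89.

118.89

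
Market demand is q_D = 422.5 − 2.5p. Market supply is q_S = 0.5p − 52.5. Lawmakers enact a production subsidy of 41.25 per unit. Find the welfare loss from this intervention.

In inverse form: demand p = 169 − 0.4q, supply p = 105 + 2q.
Competitive equilibrium: 169 − 0.4q = 105 + 2q → q* = 26.6667, p* = 158.3333.
The subsidy lowers effective supply by 41.25: p = 63.75 + 2q.
New quantity: 169 − 0.4q = 63.75 + 2q → q' = 43.8542.
Overproduction Δq = 43.8542 − 26.6667 = 17.1875; wedge = subsidy = 41.25.
Deadweight loss = ½ × 17.1875 × 41.25 = 354.49.

354.49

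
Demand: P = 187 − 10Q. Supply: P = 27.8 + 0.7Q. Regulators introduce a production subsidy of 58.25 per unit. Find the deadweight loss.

158.55

Competitive equilibrium: 187 − 10Q = 27.8 + 0.7Q → Q* = 14.8785, P* = 38.215.
The subsidy lowers effective supply by 58.25: P = 0.7Q − 30.45.
New quantity: 187 − 10Q = 0.7Q − 30.45 → Q' = 20.3224.
Overproduction ΔQ = 20.3224 − 14.8785 = 5.4439; wedge = subsidy = 58.25.
Deadweight loss = ½ × 5.4439 × 58.25 = 158.55.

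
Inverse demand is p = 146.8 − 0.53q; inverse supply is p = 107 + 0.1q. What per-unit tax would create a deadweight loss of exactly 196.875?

Competitive equilibrium: 146.8 − 0.53q = 107 + 0.1q → q* = 63.1746, p* = 113.3175.
A tax t gives Δq = t/0.63 and wedge t, so DWL = t²/1.26.
t²/1.26 = 196.875 → t² = 248.0625 → t = 15.75.

15.75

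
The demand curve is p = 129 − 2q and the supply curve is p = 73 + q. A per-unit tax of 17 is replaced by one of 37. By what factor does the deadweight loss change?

4.737

Competitive equilibrium: 129 − 2q = 73 + q → q* = 18.6667, p* = 91.6667.
For a per-unit tax t: Δq = t/3, so DWL = ½·t·(t/3) = t²/6.
At t = 17: DWL = 48.167. At t = 37: DWL = 228.167.
Ratio = (37/17)² = 4.737.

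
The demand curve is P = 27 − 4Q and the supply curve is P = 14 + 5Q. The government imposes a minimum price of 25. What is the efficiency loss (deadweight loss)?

4.01

Competitive equilibrium: 27 − 4Q = 14 + 5Q → Q* = 1.4444, P* = 21.2222.
At the floor P = 25, quantity demanded = (27 − 25)/4 = 0.5.
Sellers' marginal cost at Q' = 0.5: 14 + 5·0.5 = 16.5.
ΔQ = 1.4444 − 0.5 = 0.9444; wedge = 25 − 16.5 = 8.5.
Deadweight loss = ½ × 0.9444 × 8.5 = 4.01.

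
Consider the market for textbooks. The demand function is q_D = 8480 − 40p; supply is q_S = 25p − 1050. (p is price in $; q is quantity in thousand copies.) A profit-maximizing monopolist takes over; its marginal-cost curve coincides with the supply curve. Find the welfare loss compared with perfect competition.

In inverse form: demand p = 212 − 0.025q, supply p = 42 + 0.04q.
Competitive equilibrium: 212 − 0.025q = 42 + 0.04q → q* = 2615.38462, p* = 146.61538.
Marginal revenue: MR = 212 − 0.05q. Set MR = MC: 212 − 0.05q = 42 + 0.04q → q_m = 1888.88889.
Price p_m = 212 − 0.025·1888.88889 = 164.77778; MC(q_m) = 42 + 0.04·1888.88889 = 117.55556.
Competitive q* = 2615.38462, so Δq = 726.49573; wedge = 164.77778 − 117.55556 = 47.22222.
The triangle = ½ × 726.49573 × 47.22222 = $17153.37 thousand.

$17153.37 thousand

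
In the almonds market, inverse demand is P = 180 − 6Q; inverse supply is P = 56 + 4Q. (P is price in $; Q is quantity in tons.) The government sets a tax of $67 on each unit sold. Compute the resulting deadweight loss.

Competitive equilibrium: 180 − 6Q = 56 + 4Q → Q* = 12.4, P* = 105.6.
With the tax, the buyer price exceeds the seller price by 67: (180 − 6Q) − (56 + 4Q) = 67 → Q' = 5.7.
ΔQ = 12.4 − 5.7 = 6.7; the wedge equals the tax, 67.
Welfare loss = ½ × 6.7 × 67 = $224.45.

$224.45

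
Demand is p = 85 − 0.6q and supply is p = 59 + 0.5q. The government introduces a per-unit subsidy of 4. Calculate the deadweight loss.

Competitive equilibrium: 85 − 0.6q = 59 + 0.5q → q* = 23.6364, p* = 70.8182.
The subsidy lowers effective supply by 4: p = 55 + 0.5q.
New quantity: 85 − 0.6q = 55 + 0.5q → q' = 27.2727.
Overproduction Δq = 27.2727 − 23.6364 = 3.6363; wedge = subsidy = 4.
Deadweight loss = ½ × 3.6363 × 4 = 7.27.

7.27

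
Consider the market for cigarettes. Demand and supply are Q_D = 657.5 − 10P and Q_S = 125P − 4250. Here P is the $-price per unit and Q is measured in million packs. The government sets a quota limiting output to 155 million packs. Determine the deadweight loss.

$1043.06 million

In inverse form: demand P = 65.75 − 0.1Q, supply P = 34 + 0.008Q.
Competitive equilibrium: 65.75 − 0.1Q = 34 + 0.008Q → Q* = 293.9815, P* = 36.3519.
At Q = 155: demand price = 65.75 − 0.1·155 = 50.25; supply price = 34 + 0.008·155 = 35.24.
ΔQ = 293.9815 − 155 = 138.9815; wedge = 50.25 − 35.24 = 15.01.
The triangle = ½ × 138.9815 × 15.01 = $1043.06 million.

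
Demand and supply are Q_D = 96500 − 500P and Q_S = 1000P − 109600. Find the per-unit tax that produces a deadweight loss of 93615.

In inverse form: demand P = 193 − 0.002Q, supply P = 109.6 + 0.001Q.
Competitive equilibrium: 193 − 0.002Q = 109.6 + 0.001Q → Q* = 27800, P* = 137.4.
A tax t gives ΔQ = t/0.003 and wedge t, so DWL = t²/0.006.
t²/0.006 = 93615 → t² = 561.69 → t = 23.7.

23.7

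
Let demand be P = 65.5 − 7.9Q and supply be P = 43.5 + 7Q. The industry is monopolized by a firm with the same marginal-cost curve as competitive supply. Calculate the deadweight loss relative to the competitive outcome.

1.95

Competitive equilibrium: 65.5 − 7.9Q = 43.5 + 7Q → Q* = 1.4765, P* = 53.8356.
Marginal revenue: MR = 65.5 − 15.8Q. Set MR = MC: 65.5 − 15.8Q = 43.5 + 7Q → Q_m = 0.9649.
Price P_m = 65.5 − 7.9·0.9649 = 57.8773; MC(Q_m) = 43.5 + 7·0.9649 = 50.2543.
Competitive Q* = 1.4765, so ΔQ = 0.5116; wedge = 57.8773 − 50.2543 = 7.623.
The triangle = ½ × 0.5116 × 7.623 = 1.95.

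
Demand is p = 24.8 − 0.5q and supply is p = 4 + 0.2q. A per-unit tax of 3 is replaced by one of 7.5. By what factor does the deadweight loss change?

Competitive equilibrium: 24.8 − 0.5q = 4 + 0.2q → q* = 29.7143, p* = 9.9429.
For a per-unit tax t: Δq = t/0.7, so DWL = ½·t·(t/0.7) = t²/1.4.
At t = 3: DWL = 6.429. At t = 7.5: DWL = 40.179.
Ratio = (7.5/3)² = 6.25.

6.25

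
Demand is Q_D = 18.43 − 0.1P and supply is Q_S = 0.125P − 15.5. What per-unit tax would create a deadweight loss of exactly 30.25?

In inverse form: demand P = 184.3 − 10Q, supply P = 124 + 8Q.
Competitive equilibrium: 184.3 − 10Q = 124 + 8Q → Q* = 3.35, P* = 150.8.
A tax t gives ΔQ = t/18 and wedge t, so DWL = t²/36.
t²/36 = 30.25 → t² = 1089 → t = 33.

33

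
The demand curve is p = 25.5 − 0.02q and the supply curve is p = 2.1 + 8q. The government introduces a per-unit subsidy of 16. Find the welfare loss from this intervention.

15.96

Competitive equilibrium: 25.5 − 0.02q = 2.1 + 8q → q* = 2.9177, p* = 25.4416.
The subsidy lowers effective supply by 16: p = 8q − 13.9.
New quantity: 25.5 − 0.02q = 8q − 13.9 → q' = 4.9127.
Overproduction Δq = 4.9127 − 2.9177 = 1.995; wedge = subsidy = 16.
Deadweight loss = ½ × 1.995 × 16 = 15.96.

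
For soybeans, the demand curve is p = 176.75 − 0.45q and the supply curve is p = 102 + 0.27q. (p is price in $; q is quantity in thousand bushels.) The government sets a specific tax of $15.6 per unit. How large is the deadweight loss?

Competitive equilibrium: 176.75 − 0.45q = 102 + 0.27q → q* = 103.8194, p* = 130.0313.
With the tax, the buyer price exceeds the seller price by 15.6: (176.75 − 0.45q) − (102 + 0.27q) = 15.6 → q' = 82.1528.
Δq = 103.8194 − 82.1528 = 21.6666; the wedge equals the tax, 15.6.
Welfare loss = ½ × 21.6666 × 15.6 = $169 thousand.

$169 thousand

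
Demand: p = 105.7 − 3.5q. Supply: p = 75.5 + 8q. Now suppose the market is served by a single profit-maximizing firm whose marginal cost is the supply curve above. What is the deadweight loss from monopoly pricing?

2.16

Competitive equilibrium: 105.7 − 3.5q = 75.5 + 8q → q* = 2.6261, p* = 96.5087.
Marginal revenue: MR = 105.7 − 7q. Set MR = MC: 105.7 − 7q = 75.5 + 8q → q_m = 2.0133.
Price p_m = 105.7 − 3.5·2.0133 = 98.6535; MC(q_m) = 75.5 + 8·2.0133 = 91.6064.
Competitive q* = 2.6261, so Δq = 0.6128; wedge = 98.6535 − 91.6064 = 7.0471.
The triangle = ½ × 0.6128 × 7.0471 = 2.16.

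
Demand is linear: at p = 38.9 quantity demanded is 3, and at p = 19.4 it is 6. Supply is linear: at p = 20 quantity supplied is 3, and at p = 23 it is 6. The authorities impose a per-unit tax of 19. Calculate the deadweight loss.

Demand slope = (19.4 − 38.9)/(6 − 3) = −6.5, so p = 58.4 − 6.5q.
Supply slope = (23 − 20)/(6 − 3) = 1, so p = 17 + q.
Competitive equilibrium: 58.4 − 6.5q = 17 + q → q* = 5.52, p* = 22.52.
With the tax, the buyer price exceeds the seller price by 19: (58.4 − 6.5q) − (17 + q) = 19 → q' = 2.9867.
Δq = 5.52 − 2.9867 = 2.5333; the wedge equals the tax, 19.
Welfare loss = ½ × 2.5333 × 19 = 24.07.

24.07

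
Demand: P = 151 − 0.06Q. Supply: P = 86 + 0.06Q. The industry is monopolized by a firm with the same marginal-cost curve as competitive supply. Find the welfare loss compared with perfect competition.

1956.02

Competitive equilibrium: 151 − 0.06Q = 86 + 0.06Q → Q* = 541.66667, P* = 118.5.
Marginal revenue: MR = 151 − 0.12Q. Set MR = MC: 151 − 0.12Q = 86 + 0.06Q → Q_m = 361.11111.
Price P_m = 151 − 0.06·361.11111 = 129.33333; MC(Q_m) = 86 + 0.06·361.11111 = 107.66667.
Competitive Q* = 541.66667, so ΔQ = 180.55556; wedge = 129.33333 − 107.66667 = 21.66666.
Deadweight loss = ½ × 180.55556 × 21.66666 = 1956.02.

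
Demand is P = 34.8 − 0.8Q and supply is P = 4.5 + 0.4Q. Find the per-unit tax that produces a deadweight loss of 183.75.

21

Competitive equilibrium: 34.8 − 0.8Q = 4.5 + 0.4Q → Q* = 25.25, P* = 14.6.
A tax t gives ΔQ = t/1.2 and wedge t, so DWL = t²/2.4.
t²/2.4 = 183.75 → t² = 441 → t = 21.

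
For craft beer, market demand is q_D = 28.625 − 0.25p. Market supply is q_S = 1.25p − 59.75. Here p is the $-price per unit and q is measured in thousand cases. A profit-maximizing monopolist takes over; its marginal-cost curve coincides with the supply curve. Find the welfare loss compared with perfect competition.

In inverse form: demand p = 114.5 − 4q, supply p = 47.8 + 0.8q.
Competitive equilibrium: 114.5 − 4q = 47.8 + 0.8q → q* = 13.8958, p* = 58.9167.
Marginal revenue: MR = 114.5 − 8q. Set MR = MC: 114.5 − 8q = 47.8 + 0.8q → q_m = 7.5795.
Price p_m = 114.5 − 4·7.5795 = 84.182; MC(q_m) = 47.8 + 0.8·7.5795 = 53.8636.
Competitive q* = 13.8958, so Δq = 6.3163; wedge = 84.182 − 53.8636 = 30.3184.
Deadweight loss = ½ × 6.3163 × 30.3184 = $95.75 thousand.

$95.75 thousand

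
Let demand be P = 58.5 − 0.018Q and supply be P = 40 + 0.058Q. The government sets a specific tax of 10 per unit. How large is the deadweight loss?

Competitive equilibrium: 58.5 − 0.018Q = 40 + 0.058Q → Q* = 243.42105, P* = 54.11842.
With the tax, the buyer price exceeds the seller price by 10: (58.5 − 0.018Q) − (40 + 0.058Q) = 10 → Q' = 111.84211.
ΔQ = 243.42105 − 111.84211 = 131.57894; the wedge equals the tax, 10.
DWL = ½ × 131.57894 × 10 = 657.89.

657.89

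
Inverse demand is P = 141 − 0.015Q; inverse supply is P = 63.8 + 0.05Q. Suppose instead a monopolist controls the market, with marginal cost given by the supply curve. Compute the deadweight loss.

1611.74

Competitive equilibrium: 141 − 0.015Q = 63.8 + 0.05Q → Q* = 1187.6923, P* = 123.1846.
Marginal revenue: MR = 141 − 0.03Q. Set MR = MC: 141 − 0.03Q = 63.8 + 0.05Q → Q_m = 965.
Price P_m = 141 − 0.015·965 = 126.525; MC(Q_m) = 63.8 + 0.05·965 = 112.05.
Competitive Q* = 1187.6923, so ΔQ = 222.6923; wedge = 126.525 − 112.05 = 14.475.
Deadweight loss = ½ × 222.6923 × 14.475 = 1611.74.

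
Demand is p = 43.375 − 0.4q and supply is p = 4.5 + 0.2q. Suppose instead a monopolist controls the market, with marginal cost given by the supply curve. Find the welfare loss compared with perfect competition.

201.50

Competitive equilibrium: 43.375 − 0.4q = 4.5 + 0.2q → q* = 64.7917, p* = 17.4583.
Marginal revenue: MR = 43.375 − 0.8q. Set MR = MC: 43.375 − 0.8q = 4.5 + 0.2q → q_m = 38.875.
Price p_m = 43.375 − 0.4·38.875 = 27.825; MC(q_m) = 4.5 + 0.2·38.875 = 12.275.
Competitive q* = 64.7917, so Δq = 25.9167; wedge = 27.825 − 12.275 = 15.55.
Deadweight loss = ½ × 25.9167 × 15.55 = 201.50.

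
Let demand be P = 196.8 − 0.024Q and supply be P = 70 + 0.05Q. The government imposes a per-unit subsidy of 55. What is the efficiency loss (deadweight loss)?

Competitive equilibrium: 196.8 − 0.024Q = 70 + 0.05Q → Q* = 1713.5135, P* = 155.6757.
The subsidy lowers effective supply by 55: P = 15 + 0.05Q.
New quantity: 196.8 − 0.024Q = 15 + 0.05Q → Q' = 2456.7568.
Overproduction ΔQ = 2456.7568 − 1713.5135 = 743.2433; wedge = subsidy = 55.
DWL = ½ × 743.2433 × 55 = 20439.19.

20439.19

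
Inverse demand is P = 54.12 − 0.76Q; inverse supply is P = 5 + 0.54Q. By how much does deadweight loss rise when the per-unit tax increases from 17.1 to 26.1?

149.54

Competitive equilibrium: 54.12 − 0.76Q = 5 + 0.54Q → Q* = 37.7846, P* = 25.4037.
For a per-unit tax t: ΔQ = t/1.3, so DWL = ½·t·(t/1.3) = t²/2.6.
At t = 17.1: DWL = 112.465. At t = 26.1: DWL = 262.004.
Increase = 262.004 − 112.465 = 149.54.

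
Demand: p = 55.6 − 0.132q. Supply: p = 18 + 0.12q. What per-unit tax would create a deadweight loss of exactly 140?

8.4

Competitive equilibrium: 55.6 − 0.132q = 18 + 0.12q → q* = 149.2063, p* = 35.9048.
A tax t gives Δq = t/0.252 and wedge t, so DWL = t²/0.504.
t²/0.504 = 140 → t² = 70.56 → t = 8.4.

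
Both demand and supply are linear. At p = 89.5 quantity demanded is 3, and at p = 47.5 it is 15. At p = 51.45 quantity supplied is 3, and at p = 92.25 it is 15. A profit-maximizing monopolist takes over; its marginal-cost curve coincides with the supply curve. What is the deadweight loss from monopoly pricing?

Demand slope = (47.5 − 89.5)/(15 − 3) = −3.5, so p = 100 − 3.5q.
Supply slope = (92.25 − 51.45)/(15 − 3) = 3.4, so p = 41.25 + 3.4q.
Competitive equilibrium: 100 − 3.5q = 41.25 + 3.4q → q* = 8.5145, p* = 70.1993.
Marginal revenue: MR = 100 − 7q. Set MR = MC: 100 − 7q = 41.25 + 3.4q → q_m = 5.649.
Price p_m = 100 − 3.5·5.649 = 80.2285; MC(q_m) = 41.25 + 3.4·5.649 = 60.4566.
Competitive q* = 8.5145, so Δq = 2.8655; wedge = 80.2285 − 60.4566 = 19.7719.
The triangle = ½ × 2.8655 × 19.7719 = 28.33.

28.33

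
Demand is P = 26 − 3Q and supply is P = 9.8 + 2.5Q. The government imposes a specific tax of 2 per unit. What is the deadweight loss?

Competitive equilibrium: 26 − 3Q = 9.8 + 2.5Q → Q* = 2.9455, P* = 17.1636.
With the tax, the buyer price exceeds the seller price by 2: (26 − 3Q) − (9.8 + 2.5Q) = 2 → Q' = 2.5818.
ΔQ = 2.9455 − 2.5818 = 0.3637; the wedge equals the tax, 2.
DWL = ½ × 0.3637 × 2 = 0.36.

0.36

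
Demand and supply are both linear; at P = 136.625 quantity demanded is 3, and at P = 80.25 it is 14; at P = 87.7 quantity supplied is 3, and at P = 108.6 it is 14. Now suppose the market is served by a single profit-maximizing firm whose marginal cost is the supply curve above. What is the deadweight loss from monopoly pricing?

62.05

Demand slope = (80.25 − 136.625)/(14 − 3) = −5.125, so P = 152 − 5.125Q.
Supply slope = (108.6 − 87.7)/(14 − 3) = 1.9, so P = 82 + 1.9Q.
Competitive equilibrium: 152 − 5.125Q = 82 + 1.9Q → Q* = 9.9644, P* = 100.9324.
Marginal revenue: MR = 152 − 10.25Q. Set MR = MC: 152 − 10.25Q = 82 + 1.9Q → Q_m = 5.7613.
Price P_m = 152 − 5.125·5.7613 = 122.4733; MC(Q_m) = 82 + 1.9·5.7613 = 92.9465.
Competitive Q* = 9.9644, so ΔQ = 4.2031; wedge = 122.4733 − 92.9465 = 29.5268.
DWL = ½ × 4.2031 × 29.5268 = 62.05.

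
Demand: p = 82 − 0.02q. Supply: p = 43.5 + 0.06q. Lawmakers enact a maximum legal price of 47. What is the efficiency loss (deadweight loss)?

Competitive equilibrium: 82 − 0.02q = 43.5 + 0.06q → q* = 481.25, p* = 72.375.
At the ceiling p = 47, quantity supplied = (47 − 43.5)/0.06 = 58.33333.
Willingness to pay at q' = 58.33333: 82 − 0.02·58.33333 = 80.83333.
Δq = 481.25 − 58.33333 = 422.91667; wedge = 80.83333 − 47 = 33.83333.
Deadweight loss = ½ × 422.91667 × 33.83333 = 7154.34.

7154.34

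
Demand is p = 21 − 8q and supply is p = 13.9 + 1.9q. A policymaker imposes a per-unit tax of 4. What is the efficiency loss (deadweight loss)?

0.81

Competitive equilibrium: 21 − 8q = 13.9 + 1.9q → q* = 0.7172, p* = 15.2626.
With the tax, the buyer price exceeds the seller price by 4: (21 − 8q) − (13.9 + 1.9q) = 4 → q' = 0.3131.
Δq = 0.7172 − 0.3131 = 0.4041; the wedge equals the tax, 4.
Welfare loss = ½ × 0.4041 × 4 = 0.81.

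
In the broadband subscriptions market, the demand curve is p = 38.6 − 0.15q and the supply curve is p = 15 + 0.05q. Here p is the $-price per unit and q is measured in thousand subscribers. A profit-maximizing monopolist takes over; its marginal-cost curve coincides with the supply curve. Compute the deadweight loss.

$255.75 thousand

Competitive equilibrium: 38.6 − 0.15q = 15 + 0.05q → q* = 118, p* = 20.9.
Marginal revenue: MR = 38.6 − 0.3q. Set MR = MC: 38.6 − 0.3q = 15 + 0.05q → q_m = 67.4286.
Price p_m = 38.6 − 0.15·67.4286 = 28.4857; MC(q_m) = 15 + 0.05·67.4286 = 18.3714.
Competitive q* = 118, so Δq = 50.5714; wedge = 28.4857 − 18.3714 = 10.1143.
The triangle = ½ × 50.5714 × 10.1143 = $255.75 thousand.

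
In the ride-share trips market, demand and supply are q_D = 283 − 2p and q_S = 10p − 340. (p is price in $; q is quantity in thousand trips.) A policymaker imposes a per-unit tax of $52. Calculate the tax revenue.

In inverse form: demand p = 141.5 − 0.5q, supply p = 34 + 0.1q.
Competitive equilibrium: 141.5 − 0.5q = 34 + 0.1q → q* = 179.1667, p* = 51.9167.
With the tax, the buyer price exceeds the seller price by 52: (141.5 − 0.5q) − (34 + 0.1q) = 52 → q' = 92.5.
Tax revenue = 52 × 92.5 = $4810 thousand.

$4810 thousand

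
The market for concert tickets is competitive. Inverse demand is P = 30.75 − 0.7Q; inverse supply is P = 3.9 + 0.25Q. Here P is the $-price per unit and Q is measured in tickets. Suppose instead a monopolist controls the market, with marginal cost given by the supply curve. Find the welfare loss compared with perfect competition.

Competitive equilibrium: 30.75 − 0.7Q = 3.9 + 0.25Q → Q* = 28.2632, P* = 10.9658.
Marginal revenue: MR = 30.75 − 1.4Q. Set MR = MC: 30.75 − 1.4Q = 3.9 + 0.25Q → Q_m = 16.2727.
Price P_m = 30.75 − 0.7·16.2727 = 19.3591; MC(Q_m) = 3.9 + 0.25·16.2727 = 7.9682.
Competitive Q* = 28.2632, so ΔQ = 11.9905; wedge = 19.3591 − 7.9682 = 11.3909.
Deadweight loss = ½ × 11.9905 × 11.3909 = $68.29.

$68.29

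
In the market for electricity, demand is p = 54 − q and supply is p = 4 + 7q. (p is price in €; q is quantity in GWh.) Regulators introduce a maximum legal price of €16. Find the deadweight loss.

€82.29

Competitive equilibrium: 54 − q = 4 + 7q → q* = 6.25, p* = 47.75.
At the ceiling p = 16, quantity supplied = (16 − 4)/7 = 1.7143.
Willingness to pay at q' = 1.7143: 54 − 1·1.7143 = 52.2857.
Δq = 6.25 − 1.7143 = 4.5357; wedge = 52.2857 − 16 = 36.2857.
Deadweight loss = ½ × 4.5357 × 36.2857 = €82.29.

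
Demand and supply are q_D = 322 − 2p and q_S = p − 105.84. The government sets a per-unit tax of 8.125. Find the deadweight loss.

In inverse form: demand p = 161 − 0.5q, supply p = 105.84 + q.
Competitive equilibrium: 161 − 0.5q = 105.84 + q → q* = 36.77333, p* = 142.61333.
With the tax, the buyer price exceeds the seller price by 8.125: (161 − 0.5q) − (105.84 + q) = 8.125 → q' = 31.35667.
Δq = 36.77333 − 31.35667 = 5.41666; the wedge equals the tax, 8.125.
The triangle = ½ × 5.41666 × 8.125 = 22.01.

22.01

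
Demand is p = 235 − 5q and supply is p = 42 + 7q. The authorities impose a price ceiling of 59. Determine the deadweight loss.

1118.72

Competitive equilibrium: 235 − 5q = 42 + 7q → q* = 16.08333, p* = 154.58333.
At the ceiling p = 59, quantity supplied = (59 − 42)/7 = 2.42857.
Willingness to pay at q' = 2.42857: 235 − 5·2.42857 = 222.85715.
Δq = 16.08333 − 2.42857 = 13.65476; wedge = 222.85715 − 59 = 163.85715.
Deadweight loss = ½ × 13.65476 × 163.85715 = 1118.72.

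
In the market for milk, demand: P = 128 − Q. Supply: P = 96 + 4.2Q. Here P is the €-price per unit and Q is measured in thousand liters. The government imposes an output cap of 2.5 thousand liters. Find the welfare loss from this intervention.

Competitive equilibrium: 128 − Q = 96 + 4.2Q → Q* = 6.1538, P* = 121.8462.
At Q = 2.5: demand price = 128 − 1·2.5 = 125.5; supply price = 96 + 4.2·2.5 = 106.5.
ΔQ = 6.1538 − 2.5 = 3.6538; wedge = 125.5 − 106.5 = 19.
Welfare loss = ½ × 3.6538 × 19 = €34.71 thousand.

€34.71 thousand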